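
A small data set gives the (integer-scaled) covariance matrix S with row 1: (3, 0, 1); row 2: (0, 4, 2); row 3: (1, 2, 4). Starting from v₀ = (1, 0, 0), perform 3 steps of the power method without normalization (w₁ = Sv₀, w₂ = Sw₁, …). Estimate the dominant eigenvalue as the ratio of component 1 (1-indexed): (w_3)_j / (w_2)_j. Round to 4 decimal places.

λ ≈ 3.7000

w1 = Sv₀ = (3, 0, 1)
w2 = Sw1 = (10, 2, 7)
w3 = Sw2 = (37, 22, 42)
Ratio at component: 37 / 10 = 3.7000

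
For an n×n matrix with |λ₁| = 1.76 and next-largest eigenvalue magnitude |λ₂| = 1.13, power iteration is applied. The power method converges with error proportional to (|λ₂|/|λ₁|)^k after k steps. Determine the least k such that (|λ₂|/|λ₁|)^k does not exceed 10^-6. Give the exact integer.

32

|λ₂/λ₁| = 1.13/1.76 = 0.64205
Need k ≥ ln(10^-6) / ln(0.64205) = -13.8155 / -0.4431 ≈ 31.179
Smallest integer k satisfying the bound: 32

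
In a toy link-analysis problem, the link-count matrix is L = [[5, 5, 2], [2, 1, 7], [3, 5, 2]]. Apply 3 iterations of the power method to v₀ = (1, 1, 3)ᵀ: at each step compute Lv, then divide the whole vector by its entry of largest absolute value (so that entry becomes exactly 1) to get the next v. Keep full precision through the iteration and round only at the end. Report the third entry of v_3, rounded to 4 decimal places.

0.8019

Lv0 = (16.00000, 24.00000, 14.00000); divide by 24.00000 → v1 = (0.66667, 1.00000, 0.58333)
Lv1 = (9.50000, 6.41667, 8.16667); divide by 9.50000 → v2 = (1.00000, 0.67544, 0.85965)
Lv2 = (10.09649, 8.69298, 8.09649); divide by 10.09649 → v3 = (1.00000, 0.86099, 0.80191)
Requested entry of v3: 1846/2302 = 0.8019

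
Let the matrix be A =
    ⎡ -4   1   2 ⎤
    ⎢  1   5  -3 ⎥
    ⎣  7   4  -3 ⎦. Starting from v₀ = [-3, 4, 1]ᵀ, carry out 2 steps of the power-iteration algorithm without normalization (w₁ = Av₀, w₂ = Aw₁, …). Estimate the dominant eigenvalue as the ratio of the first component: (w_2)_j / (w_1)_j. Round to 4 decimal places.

λ ≈ -4.1111

w1 = Av₀ = (18, 14, -8)
w2 = Aw1 = (-74, 112, 206)
Ratio at component: -74 / 18 = -4.1111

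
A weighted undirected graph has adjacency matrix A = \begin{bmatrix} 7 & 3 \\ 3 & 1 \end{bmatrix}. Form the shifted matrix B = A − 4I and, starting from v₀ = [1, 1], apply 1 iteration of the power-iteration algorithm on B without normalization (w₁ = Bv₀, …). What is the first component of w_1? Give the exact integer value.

6

B = A − 4I has rows (3, 3); (3, -3)
w1 = Bv₀ = (6, 0)
Requested component of w1: 6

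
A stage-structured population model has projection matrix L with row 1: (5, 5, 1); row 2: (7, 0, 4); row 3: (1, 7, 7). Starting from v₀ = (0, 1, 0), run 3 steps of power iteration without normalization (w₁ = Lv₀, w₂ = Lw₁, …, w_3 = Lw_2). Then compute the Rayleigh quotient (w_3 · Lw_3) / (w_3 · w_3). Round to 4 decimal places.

w1 = Lv₀ = (5, 0, 7)
w2 = Lw1 = (32, 63, 54)
w3 = Lw2 = (529, 440, 851)
Lw3 = (5696, 7107, 9566)
w3·Lw3 = 529·5696 + 440·7107 + 851·9566 = 14280930; w3·w3 = 529·529 + 440·440 + 851·851 = 1197642
λ ≈ 14280930/1197642 = 11.9242

λ ≈ 11.9242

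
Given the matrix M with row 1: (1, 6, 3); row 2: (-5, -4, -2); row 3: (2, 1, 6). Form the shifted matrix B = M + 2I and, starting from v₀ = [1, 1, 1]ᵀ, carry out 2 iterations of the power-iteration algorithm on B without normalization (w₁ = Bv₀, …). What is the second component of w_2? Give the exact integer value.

B = M + 2I has rows (3, 6, 3); (-5, -2, -2); (2, 1, 8)
w1 = Bv₀ = (3·1 + 6·1 + 3·1; (-5)·1 + (-2)·1 + (-2)·1; 2·1 + 1·1 + 8·1) = (12, -9, 11)
w2 = Bw1 = (3·12 + 6·(-9) + 3·11; (-5)·12 + (-2)·(-9) + (-2)·11; 2·12 + 1·(-9) + 8·11) = (15, -64, 103)
Requested component of w2: -64

-64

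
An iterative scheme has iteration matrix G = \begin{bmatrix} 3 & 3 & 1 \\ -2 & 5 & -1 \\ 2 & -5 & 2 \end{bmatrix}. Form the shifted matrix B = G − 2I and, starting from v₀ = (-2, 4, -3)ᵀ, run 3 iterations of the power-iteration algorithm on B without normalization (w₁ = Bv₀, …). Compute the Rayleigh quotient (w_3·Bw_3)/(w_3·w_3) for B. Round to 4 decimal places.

μ ≈ 2.7923

B = G − 2I has rows (1, 3, 1); (-2, 3, -1); (2, -5, 0)
w1 = Bv₀ = (1·(-2) + 3·4 + 1·(-3); (-2)·(-2) + 3·4 + (-1)·(-3); 2·(-2) + (-5)·4 + 0·(-3)) = (7, 19, -24)
w2 = Bw1 = (1·7 + 3·19 + 1·(-24); (-2)·7 + 3·19 + (-1)·(-24); 2·7 + (-5)·19 + 0·(-24)) = (40, 67, -81)
w3 = Bw2 = (160, 202, -255)
Bw3 = (511, 541, -690)
w3·Bw3 = 366992; w3·w3 = 131429; μ ≈ 366992/131429 = 2.7923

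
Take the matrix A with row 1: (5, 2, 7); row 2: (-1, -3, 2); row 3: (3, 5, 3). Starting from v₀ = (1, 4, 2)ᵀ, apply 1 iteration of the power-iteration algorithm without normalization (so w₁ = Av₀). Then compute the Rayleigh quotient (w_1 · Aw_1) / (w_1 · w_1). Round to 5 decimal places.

w1 = Av₀ = (5·1 + 2·4 + 7·2; (-1)·1 + (-3)·4 + 2·2; 3·1 + 5·4 + 3·2) = (27, -9, 29)
Aw1 = (320, 58, 123)
w1·Aw1 = 27·320 + (-9)·58 + 29·123 = 11685; w1·w1 = 27·27 + (-9)·(-9) + 29·29 = 1651
λ ≈ 11685/1651 = 7.07753

7.07753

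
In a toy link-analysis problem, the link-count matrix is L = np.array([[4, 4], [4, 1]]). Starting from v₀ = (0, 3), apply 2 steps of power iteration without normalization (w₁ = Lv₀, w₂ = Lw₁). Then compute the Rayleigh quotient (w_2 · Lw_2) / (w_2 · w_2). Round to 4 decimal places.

λ ≈ 6.6894

w1 = Lv₀ = (4·0 + 4·3; 4·0 + 1·3) = (12, 3)
w2 = Lw1 = (4·12 + 4·3; 4·12 + 1·3) = (60, 51)
Lw2 = (444, 291)
w2·Lw2 = 60·444 + 51·291 = 41481; w2·w2 = 60·60 + 51·51 = 6201
λ ≈ 41481/6201 = 6.6894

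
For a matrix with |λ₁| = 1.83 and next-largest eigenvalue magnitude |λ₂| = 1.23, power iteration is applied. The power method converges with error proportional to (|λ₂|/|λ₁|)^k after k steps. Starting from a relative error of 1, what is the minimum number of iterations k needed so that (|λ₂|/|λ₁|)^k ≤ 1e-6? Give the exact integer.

35

|λ₂/λ₁| = 1.23/1.83 = 0.67213
Need k ≥ ln(1e-6) / ln(0.67213) = -13.8155 / -0.3973 ≈ 34.773
Smallest integer k satisfying the bound: 35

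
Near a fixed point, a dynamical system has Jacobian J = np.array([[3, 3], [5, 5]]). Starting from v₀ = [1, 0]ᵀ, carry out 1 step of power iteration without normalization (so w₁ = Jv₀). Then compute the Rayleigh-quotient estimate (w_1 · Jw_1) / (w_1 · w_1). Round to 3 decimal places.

8.000

w1 = Jv₀ = (3·1 + 3·0; 5·1 + 5·0) = (3, 5)
Jw1 = (24, 40)
w1·Jw1 = 3·24 + 5·40 = 272; w1·w1 = 3·3 + 5·5 = 34
λ ≈ 272/34 = 8.000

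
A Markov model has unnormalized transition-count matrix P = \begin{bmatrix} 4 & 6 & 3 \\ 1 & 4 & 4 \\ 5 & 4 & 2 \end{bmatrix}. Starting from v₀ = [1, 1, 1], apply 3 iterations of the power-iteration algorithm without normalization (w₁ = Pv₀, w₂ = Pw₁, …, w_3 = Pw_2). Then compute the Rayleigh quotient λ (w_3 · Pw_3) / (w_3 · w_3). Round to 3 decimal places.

10.710

w1 = Pv₀ = (4·1 + 6·1 + 3·1; 1·1 + 4·1 + 4·1; 5·1 + 4·1 + 2·1) = (13, 9, 11)
w2 = Pw1 = (4·13 + 6·9 + 3·11; 1·13 + 4·9 + 4·11; 5·13 + 4·9 + 2·11) = (139, 93, 123)
w3 = Pw2 = (1483, 1003, 1313)
Pw3 = (15889, 10747, 14053)
w3·Pw3 = 1483·15889 + 1003·10747 + 1313·14053 = 52794217; w3·w3 = 1483·1483 + 1003·1003 + 1313·1313 = 4929267
λ ≈ 52794217/4929267 = 10.710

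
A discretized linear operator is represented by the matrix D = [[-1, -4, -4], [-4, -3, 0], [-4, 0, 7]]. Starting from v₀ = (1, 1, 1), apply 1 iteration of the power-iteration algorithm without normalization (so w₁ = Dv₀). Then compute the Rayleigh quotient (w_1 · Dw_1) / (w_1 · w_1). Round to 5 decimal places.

-3.25899

w1 = Dv₀ = ((-1)·1 + (-4)·1 + (-4)·1; (-4)·1 + (-3)·1 + 0·1; (-4)·1 + 0·1 + 7·1) = (-9, -7, 3)
Dw1 = (25, 57, 57)
w1·Dw1 = (-9)·25 + (-7)·57 + 3·57 = -453; w1·w1 = (-9)·(-9) + (-7)·(-7) + 3·3 = 139
λ ≈ -453/139 = -3.25899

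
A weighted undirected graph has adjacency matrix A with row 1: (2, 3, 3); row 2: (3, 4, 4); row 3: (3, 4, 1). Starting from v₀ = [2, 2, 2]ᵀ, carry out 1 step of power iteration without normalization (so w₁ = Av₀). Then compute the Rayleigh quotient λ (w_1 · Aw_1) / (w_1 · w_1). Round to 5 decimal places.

λ ≈ 9.20482

w1 = Av₀ = (2·2 + 3·2 + 3·2; 3·2 + 4·2 + 4·2; 3·2 + 4·2 + 1·2) = (16, 22, 16)
Aw1 = (146, 200, 152)
w1·Aw1 = 16·146 + 22·200 + 16·152 = 9168; w1·w1 = 16·16 + 22·22 + 16·16 = 996
λ ≈ 9168/996 = 9.20482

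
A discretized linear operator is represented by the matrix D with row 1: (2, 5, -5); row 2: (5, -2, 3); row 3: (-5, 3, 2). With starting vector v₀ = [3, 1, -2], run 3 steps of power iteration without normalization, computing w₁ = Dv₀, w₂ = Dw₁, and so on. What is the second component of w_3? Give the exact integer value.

351

w1 = Dv₀ = (2·3 + 5·1 + (-5)·(-2); 5·3 + (-2)·1 + 3·(-2); (-5)·3 + 3·1 + 2·(-2)) = (21, 7, -16)
w2 = Dw1 = (2·21 + 5·7 + (-5)·(-16); 5·21 + (-2)·7 + 3·(-16); (-5)·21 + 3·7 + 2·(-16)) = (157, 43, -116)
w3 = Dw2 = (1109, 351, -888)
The requested component of w3 is 351.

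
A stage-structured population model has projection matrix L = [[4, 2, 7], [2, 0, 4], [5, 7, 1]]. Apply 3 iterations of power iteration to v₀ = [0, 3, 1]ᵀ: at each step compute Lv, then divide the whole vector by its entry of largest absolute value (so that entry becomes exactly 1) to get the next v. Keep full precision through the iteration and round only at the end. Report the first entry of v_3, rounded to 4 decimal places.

Lv0 = (13.00000, 4.00000, 22.00000); divide by 22.00000 → v1 = (0.59091, 0.18182, 1.00000)
Lv1 = (9.72727, 5.18182, 5.22727); divide by 9.72727 → v2 = (1.00000, 0.53271, 0.53738)
Lv2 = (8.82710, 4.14953, 9.26636); divide by 9.26636 → v3 = (0.95260, 0.44781, 1.00000)
Requested entry of v3: 1889/1983 = 0.9526

0.9526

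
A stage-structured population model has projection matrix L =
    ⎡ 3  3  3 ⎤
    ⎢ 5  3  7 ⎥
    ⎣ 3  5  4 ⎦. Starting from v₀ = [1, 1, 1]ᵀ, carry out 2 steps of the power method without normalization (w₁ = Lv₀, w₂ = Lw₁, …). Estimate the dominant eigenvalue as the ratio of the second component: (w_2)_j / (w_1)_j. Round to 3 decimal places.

11.600

w1 = Lv₀ = (3·1 + 3·1 + 3·1; 5·1 + 3·1 + 7·1; 3·1 + 5·1 + 4·1) = (9, 15, 12)
w2 = Lw1 = (3·9 + 3·15 + 3·12; 5·9 + 3·15 + 7·12; 3·9 + 5·15 + 4·12) = (108, 174, 150)
Ratio at component: 174 / 15 = 11.600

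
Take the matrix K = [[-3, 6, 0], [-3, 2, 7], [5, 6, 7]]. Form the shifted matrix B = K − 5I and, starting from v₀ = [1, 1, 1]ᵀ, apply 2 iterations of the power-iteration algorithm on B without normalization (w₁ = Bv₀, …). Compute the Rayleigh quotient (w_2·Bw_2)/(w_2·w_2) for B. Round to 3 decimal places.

μ ≈ 0.622

B = K − 5I has rows (-8, 6, 0); (-3, -3, 7); (5, 6, 2)
w1 = Bv₀ = ((-8)·1 + 6·1 + 0·1; (-3)·1 + (-3)·1 + 7·1; 5·1 + 6·1 + 2·1) = (-2, 1, 13)
w2 = Bw1 = ((-8)·(-2) + 6·1 + 0·13; (-3)·(-2) + (-3)·1 + 7·13; 5·(-2) + 6·1 + 2·13) = (22, 94, 22)
Bw2 = (388, -194, 718)
w2·Bw2 = 6096; w2·w2 = 9804; μ ≈ 6096/9804 = 0.622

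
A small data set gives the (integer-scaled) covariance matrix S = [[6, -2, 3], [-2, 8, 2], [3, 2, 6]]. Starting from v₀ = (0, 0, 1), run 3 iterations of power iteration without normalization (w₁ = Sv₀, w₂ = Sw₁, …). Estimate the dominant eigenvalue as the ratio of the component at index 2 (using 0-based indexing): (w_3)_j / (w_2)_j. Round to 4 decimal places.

w1 = Sv₀ = (3, 2, 6)
w2 = Sw1 = (32, 22, 49)
w3 = Sw2 = (295, 210, 434)
Ratio at component: 434 / 49 = 8.8571

λ ≈ 8.8571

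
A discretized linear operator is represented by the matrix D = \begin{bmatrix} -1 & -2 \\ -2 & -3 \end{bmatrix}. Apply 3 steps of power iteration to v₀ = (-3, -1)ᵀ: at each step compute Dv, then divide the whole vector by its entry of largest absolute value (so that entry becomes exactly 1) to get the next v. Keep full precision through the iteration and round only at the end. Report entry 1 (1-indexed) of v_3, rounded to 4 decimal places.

0.6178

Dv0 = (5.00000, 9.00000); divide by 9.00000 → v1 = (0.55556, 1.00000)
Dv1 = (-2.55556, -4.11111); divide by -4.11111 → v2 = (0.62162, 1.00000)
Dv2 = (-2.62162, -4.24324); divide by -4.24324 → v3 = (0.61783, 1.00000)
Requested entry of v3: 97/157 = 0.6178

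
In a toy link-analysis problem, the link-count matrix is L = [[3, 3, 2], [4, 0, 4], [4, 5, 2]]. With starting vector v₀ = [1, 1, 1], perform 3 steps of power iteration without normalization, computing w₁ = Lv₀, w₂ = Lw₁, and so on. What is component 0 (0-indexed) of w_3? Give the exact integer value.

626

w1 = Lv₀ = (8, 8, 11)
w2 = Lw1 = (70, 76, 94)
w3 = Lw2 = (626, 656, 848)
The requested component of w3 is 626.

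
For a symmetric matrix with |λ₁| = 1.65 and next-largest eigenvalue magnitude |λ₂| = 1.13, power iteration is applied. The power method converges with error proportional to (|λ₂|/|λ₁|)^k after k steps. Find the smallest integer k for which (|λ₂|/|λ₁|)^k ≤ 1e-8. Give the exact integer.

|λ₂/λ₁| = 1.13/1.65 = 0.68485
Need k ≥ ln(1e-8) / ln(0.68485) = -18.4207 / -0.3786 ≈ 48.660
Smallest integer k satisfying the bound: 49

49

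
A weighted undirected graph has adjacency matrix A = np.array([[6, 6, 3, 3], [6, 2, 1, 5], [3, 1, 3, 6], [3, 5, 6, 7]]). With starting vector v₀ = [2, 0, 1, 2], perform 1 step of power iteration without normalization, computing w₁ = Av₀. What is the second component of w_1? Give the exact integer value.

23

w1 = Av₀ = (21, 23, 21, 26)
The requested component of w1 is 23.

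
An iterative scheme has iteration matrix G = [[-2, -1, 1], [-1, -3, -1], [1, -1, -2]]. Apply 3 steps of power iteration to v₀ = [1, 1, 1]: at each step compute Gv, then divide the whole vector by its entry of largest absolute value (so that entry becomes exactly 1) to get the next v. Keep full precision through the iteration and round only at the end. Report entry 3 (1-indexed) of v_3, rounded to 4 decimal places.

0.3662

Gv0 = (-2.00000, -5.00000, -2.00000); divide by -5.00000 → v1 = (0.40000, 1.00000, 0.40000)
Gv1 = (-1.40000, -3.80000, -1.40000); divide by -3.80000 → v2 = (0.36842, 1.00000, 0.36842)
Gv2 = (-1.36842, -3.73684, -1.36842); divide by -3.73684 → v3 = (0.36620, 1.00000, 0.36620)
Requested entry of v3: -26/-71 = 0.3662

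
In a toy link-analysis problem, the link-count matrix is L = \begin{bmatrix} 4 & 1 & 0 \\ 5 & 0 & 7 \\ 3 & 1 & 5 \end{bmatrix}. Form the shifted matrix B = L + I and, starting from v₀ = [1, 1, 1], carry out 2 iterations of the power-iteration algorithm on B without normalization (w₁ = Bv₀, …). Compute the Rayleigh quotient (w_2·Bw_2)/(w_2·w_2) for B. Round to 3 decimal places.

B = L + I has rows (5, 1, 0); (5, 1, 7); (3, 1, 6)
w1 = Bv₀ = (6, 13, 10)
w2 = Bw1 = (43, 113, 91)
Bw2 = (328, 965, 788)
w2·Bw2 = 194857; w2·w2 = 22899; μ ≈ 194857/22899 = 8.509

μ ≈ 8.509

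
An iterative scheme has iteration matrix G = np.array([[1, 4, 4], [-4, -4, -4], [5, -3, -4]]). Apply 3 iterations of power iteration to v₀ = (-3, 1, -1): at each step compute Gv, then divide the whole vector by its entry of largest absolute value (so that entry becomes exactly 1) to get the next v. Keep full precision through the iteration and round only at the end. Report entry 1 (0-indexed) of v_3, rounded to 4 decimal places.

Gv0 = (-3.00000, 12.00000, -14.00000); divide by -14.00000 → v1 = (0.21429, -0.85714, 1.00000)
Gv1 = (0.78571, -1.42857, -0.35714); divide by -1.42857 → v2 = (-0.55000, 1.00000, 0.25000)
Gv2 = (4.45000, -2.80000, -6.75000); divide by -6.75000 → v3 = (-0.65926, 0.41481, 1.00000)
Requested entry of v3: -56/-135 = 0.4148

0.4148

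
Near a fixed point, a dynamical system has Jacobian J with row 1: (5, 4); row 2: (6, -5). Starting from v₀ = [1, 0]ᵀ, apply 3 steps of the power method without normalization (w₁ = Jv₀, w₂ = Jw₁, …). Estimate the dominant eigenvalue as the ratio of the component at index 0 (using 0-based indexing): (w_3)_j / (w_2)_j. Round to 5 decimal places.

w1 = Jv₀ = (5, 6)
w2 = Jw1 = (49, 0)
w3 = Jw2 = (245, 294)
Ratio at component: 245 / 49 = 5.00000

5.00000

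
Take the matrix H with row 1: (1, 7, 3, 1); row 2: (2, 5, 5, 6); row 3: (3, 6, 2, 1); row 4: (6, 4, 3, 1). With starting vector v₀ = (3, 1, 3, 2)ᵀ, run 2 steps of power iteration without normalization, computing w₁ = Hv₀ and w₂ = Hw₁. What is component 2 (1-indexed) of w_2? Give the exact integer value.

545

w1 = Hv₀ = (1·3 + 7·1 + 3·3 + 1·2; 2·3 + 5·1 + 5·3 + 6·2; 3·3 + 6·1 + 2·3 + 1·2; 6·3 + 4·1 + 3·3 + 1·2) = (21, 38, 23, 33)
w2 = Hw1 = (1·21 + 7·38 + 3·23 + 1·33; 2·21 + 5·38 + 5·23 + 6·33; 3·21 + 6·38 + 2·23 + 1·33; 6·21 + 4·38 + 3·23 + 1·33) = (389, 545, 370, 380)
The requested component of w2 is 545.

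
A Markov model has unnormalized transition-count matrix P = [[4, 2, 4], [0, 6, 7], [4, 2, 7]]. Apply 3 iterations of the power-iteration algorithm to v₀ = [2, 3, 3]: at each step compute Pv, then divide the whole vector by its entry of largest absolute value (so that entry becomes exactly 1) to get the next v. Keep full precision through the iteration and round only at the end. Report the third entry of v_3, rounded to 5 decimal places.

0.89289

Pv0 = (26.000000, 39.000000, 35.000000); divide by 39.000000 → v1 = (0.666667, 1.000000, 0.897436)
Pv1 = (8.256410, 12.282051, 10.948718); divide by 12.282051 → v2 = (0.672234, 1.000000, 0.891441)
Pv2 = (8.254697, 12.240084, 10.929019); divide by 12.240084 → v3 = (0.674399, 1.000000, 0.892888)
Requested entry of v3: 5235/5863 = 0.89289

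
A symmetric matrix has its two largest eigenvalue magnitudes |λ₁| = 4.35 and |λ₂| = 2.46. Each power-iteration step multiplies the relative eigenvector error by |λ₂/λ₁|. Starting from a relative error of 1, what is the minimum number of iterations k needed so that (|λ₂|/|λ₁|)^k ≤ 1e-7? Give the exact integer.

29

|λ₂/λ₁| = 2.46/4.35 = 0.56552
Need k ≥ ln(1e-7) / ln(0.56552) = -16.1181 / -0.5700 ≈ 28.277
Smallest integer k satisfying the bound: 29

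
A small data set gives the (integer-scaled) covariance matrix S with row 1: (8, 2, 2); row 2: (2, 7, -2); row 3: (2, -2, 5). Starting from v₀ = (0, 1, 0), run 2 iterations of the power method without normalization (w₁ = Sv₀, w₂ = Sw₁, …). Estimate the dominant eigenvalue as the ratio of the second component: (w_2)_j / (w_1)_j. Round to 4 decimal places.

λ ≈ 8.1429

w1 = Sv₀ = (8·0 + 2·1 + 2·0; 2·0 + 7·1 + (-2)·0; 2·0 + (-2)·1 + 5·0) = (2, 7, -2)
w2 = Sw1 = (8·2 + 2·7 + 2·(-2); 2·2 + 7·7 + (-2)·(-2); 2·2 + (-2)·7 + 5·(-2)) = (26, 57, -20)
Ratio at component: 57 / 7 = 8.1429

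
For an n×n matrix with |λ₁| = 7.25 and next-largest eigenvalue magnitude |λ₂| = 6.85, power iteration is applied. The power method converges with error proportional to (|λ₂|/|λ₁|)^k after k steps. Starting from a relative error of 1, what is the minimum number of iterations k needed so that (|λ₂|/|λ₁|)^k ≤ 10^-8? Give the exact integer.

|λ₂/λ₁| = 6.85/7.25 = 0.94483
Need k ≥ ln(10^-8) / ln(0.94483) = -18.4207 / -0.0568 ≈ 324.577
Smallest integer k satisfying the bound: 325

325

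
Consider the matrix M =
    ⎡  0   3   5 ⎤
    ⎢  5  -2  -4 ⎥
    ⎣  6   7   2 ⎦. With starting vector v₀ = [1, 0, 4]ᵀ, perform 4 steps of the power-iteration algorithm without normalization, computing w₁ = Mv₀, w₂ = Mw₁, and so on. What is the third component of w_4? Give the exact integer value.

3353

w1 = Mv₀ = (0·1 + 3·0 + 5·4; 5·1 + (-2)·0 + (-4)·4; 6·1 + 7·0 + 2·4) = (20, -11, 14)
w2 = Mw1 = (0·20 + 3·(-11) + 5·14; 5·20 + (-2)·(-11) + (-4)·14; 6·20 + 7·(-11) + 2·14) = (37, 66, 71)
w3 = Mw2 = (553, -231, 826)
w4 = Mw3 = (3437, -77, 3353)
The requested component of w4 is 3353.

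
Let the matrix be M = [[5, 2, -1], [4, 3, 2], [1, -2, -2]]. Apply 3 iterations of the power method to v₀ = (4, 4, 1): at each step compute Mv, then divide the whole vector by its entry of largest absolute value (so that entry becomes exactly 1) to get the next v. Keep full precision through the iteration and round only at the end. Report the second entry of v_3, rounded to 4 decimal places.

Mv0 = (27.00000, 30.00000, -6.00000); divide by 30.00000 → v1 = (0.90000, 1.00000, -0.20000)
Mv1 = (6.70000, 6.20000, -0.70000); divide by 6.70000 → v2 = (1.00000, 0.92537, -0.10448)
Mv2 = (6.95522, 6.56716, -0.64179); divide by 6.95522 → v3 = (1.00000, 0.94421, -0.09227)
Requested entry of v3: 1320/1398 = 0.9442

0.9442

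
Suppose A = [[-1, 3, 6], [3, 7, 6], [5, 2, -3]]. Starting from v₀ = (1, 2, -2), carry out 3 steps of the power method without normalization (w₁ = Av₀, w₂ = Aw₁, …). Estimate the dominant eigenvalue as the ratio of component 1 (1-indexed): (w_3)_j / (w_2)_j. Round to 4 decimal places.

λ ≈ -1.9643

w1 = Av₀ = ((-1)·1 + 3·2 + 6·(-2); 3·1 + 7·2 + 6·(-2); 5·1 + 2·2 + (-3)·(-2)) = (-7, 5, 15)
w2 = Aw1 = ((-1)·(-7) + 3·5 + 6·15; 3·(-7) + 7·5 + 6·15; 5·(-7) + 2·5 + (-3)·15) = (112, 104, -70)
w3 = Aw2 = (-220, 644, 978)
Ratio at component: -220 / 112 = -1.9643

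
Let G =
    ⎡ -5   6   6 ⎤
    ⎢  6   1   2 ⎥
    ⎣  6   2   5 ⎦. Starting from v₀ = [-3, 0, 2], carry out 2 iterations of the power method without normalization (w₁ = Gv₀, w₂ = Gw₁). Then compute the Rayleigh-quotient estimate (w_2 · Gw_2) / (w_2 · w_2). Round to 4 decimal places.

w1 = Gv₀ = ((-5)·(-3) + 6·0 + 6·2; 6·(-3) + 1·0 + 2·2; 6·(-3) + 2·0 + 5·2) = (27, -14, -8)
w2 = Gw1 = ((-5)·27 + 6·(-14) + 6·(-8); 6·27 + 1·(-14) + 2·(-8); 6·27 + 2·(-14) + 5·(-8)) = (-267, 132, 94)
Gw2 = (2691, -1282, -868)
w2·Gw2 = (-267)·2691 + 132·(-1282) + 94·(-868) = -969313; w2·w2 = (-267)·(-267) + 132·132 + 94·94 = 97549
λ ≈ -969313/97549 = -9.9367

-9.9367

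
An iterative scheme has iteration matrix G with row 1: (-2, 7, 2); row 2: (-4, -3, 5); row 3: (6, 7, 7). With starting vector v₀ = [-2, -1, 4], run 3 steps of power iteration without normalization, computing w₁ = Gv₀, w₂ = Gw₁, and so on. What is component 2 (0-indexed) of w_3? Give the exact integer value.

3044

w1 = Gv₀ = (5, 31, 9)
w2 = Gw1 = (225, -68, 310)
w3 = Gw2 = (-306, 854, 3044)
The requested component of w3 is 3044.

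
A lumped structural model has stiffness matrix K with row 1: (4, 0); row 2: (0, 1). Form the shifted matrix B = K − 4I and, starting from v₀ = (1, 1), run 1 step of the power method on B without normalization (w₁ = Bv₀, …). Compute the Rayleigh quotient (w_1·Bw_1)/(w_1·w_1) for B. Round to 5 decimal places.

B = K − 4I has rows (0, 0); (0, -3)
w1 = Bv₀ = (0·1 + 0·1; 0·1 + (-3)·1) = (0, -3)
Bw1 = (0, 9)
w1·Bw1 = -27; w1·w1 = 9; μ ≈ -27/9 = -3.00000

μ ≈ -3.00000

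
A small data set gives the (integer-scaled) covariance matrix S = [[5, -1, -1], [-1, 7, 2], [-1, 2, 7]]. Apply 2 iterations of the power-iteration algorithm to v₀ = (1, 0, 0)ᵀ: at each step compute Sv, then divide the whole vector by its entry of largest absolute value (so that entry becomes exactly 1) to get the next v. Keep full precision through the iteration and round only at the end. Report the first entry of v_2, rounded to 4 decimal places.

1.0000

Sv0 = (5.00000, -1.00000, -1.00000); divide by 5.00000 → v1 = (1.00000, -0.20000, -0.20000)
Sv1 = (5.40000, -2.80000, -2.80000); divide by 5.40000 → v2 = (1.00000, -0.51852, -0.51852)
Requested entry of v2: 27/27 = 1.0000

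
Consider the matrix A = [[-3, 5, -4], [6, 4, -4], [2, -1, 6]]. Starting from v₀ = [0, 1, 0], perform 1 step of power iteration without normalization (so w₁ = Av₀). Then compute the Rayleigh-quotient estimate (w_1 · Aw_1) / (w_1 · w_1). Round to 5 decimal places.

λ ≈ 5.83333

w1 = Av₀ = ((-3)·0 + 5·1 + (-4)·0; 6·0 + 4·1 + (-4)·0; 2·0 + (-1)·1 + 6·0) = (5, 4, -1)
Aw1 = (9, 50, 0)
w1·Aw1 = 5·9 + 4·50 + (-1)·0 = 245; w1·w1 = 5·5 + 4·4 + (-1)·(-1) = 42
λ ≈ 245/42 = 5.83333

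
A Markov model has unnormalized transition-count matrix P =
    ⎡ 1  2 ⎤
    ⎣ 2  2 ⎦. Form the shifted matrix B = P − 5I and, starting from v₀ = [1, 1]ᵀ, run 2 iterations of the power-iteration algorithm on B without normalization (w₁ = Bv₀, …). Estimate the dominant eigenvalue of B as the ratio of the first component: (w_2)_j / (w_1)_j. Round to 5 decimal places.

B = P − 5I has rows (-4, 2); (2, -3)
w1 = Bv₀ = (-2, -1)
w2 = Bw1 = (6, -1)
Ratio: 6/-2 = -3.00000

-3.00000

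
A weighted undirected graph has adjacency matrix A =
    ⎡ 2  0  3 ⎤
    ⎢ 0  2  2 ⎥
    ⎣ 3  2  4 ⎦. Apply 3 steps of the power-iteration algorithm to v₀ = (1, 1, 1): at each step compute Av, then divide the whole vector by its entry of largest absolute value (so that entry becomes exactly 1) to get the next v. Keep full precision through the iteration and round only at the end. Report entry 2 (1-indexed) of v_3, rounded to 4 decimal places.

Av0 = (5.00000, 4.00000, 9.00000); divide by 9.00000 → v1 = (0.55556, 0.44444, 1.00000)
Av1 = (4.11111, 2.88889, 6.55556); divide by 6.55556 → v2 = (0.62712, 0.44068, 1.00000)
Av2 = (4.25424, 2.88136, 6.76271); divide by 6.76271 → v3 = (0.62907, 0.42607, 1.00000)
Requested entry of v3: 170/399 = 0.4261

0.4261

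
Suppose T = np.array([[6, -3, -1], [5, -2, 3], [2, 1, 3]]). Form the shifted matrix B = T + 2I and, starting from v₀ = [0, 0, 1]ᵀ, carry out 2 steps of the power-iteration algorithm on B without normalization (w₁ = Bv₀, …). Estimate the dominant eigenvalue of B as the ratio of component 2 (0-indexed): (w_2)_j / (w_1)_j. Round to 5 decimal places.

5.20000

B = T + 2I has rows (8, -3, -1); (5, 0, 3); (2, 1, 5)
w1 = Bv₀ = (-1, 3, 5)
w2 = Bw1 = (-22, 10, 26)
Ratio: 26/5 = 5.20000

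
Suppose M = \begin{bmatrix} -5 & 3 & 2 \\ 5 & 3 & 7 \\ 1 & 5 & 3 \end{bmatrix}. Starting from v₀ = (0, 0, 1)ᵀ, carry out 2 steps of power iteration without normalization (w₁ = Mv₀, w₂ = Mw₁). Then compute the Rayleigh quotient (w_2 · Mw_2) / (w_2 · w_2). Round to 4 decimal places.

w1 = Mv₀ = (2, 7, 3)
w2 = Mw1 = (17, 52, 46)
Mw2 = (163, 563, 415)
w2·Mw2 = 17·163 + 52·563 + 46·415 = 51137; w2·w2 = 17·17 + 52·52 + 46·46 = 5109
λ ≈ 51137/5109 = 10.0092

10.0092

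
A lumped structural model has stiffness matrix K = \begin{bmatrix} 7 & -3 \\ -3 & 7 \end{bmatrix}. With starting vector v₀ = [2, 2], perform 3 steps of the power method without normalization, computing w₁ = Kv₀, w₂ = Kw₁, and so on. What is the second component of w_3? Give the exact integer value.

128

w1 = Kv₀ = (7·2 + (-3)·2; (-3)·2 + 7·2) = (8, 8)
w2 = Kw1 = (7·8 + (-3)·8; (-3)·8 + 7·8) = (32, 32)
w3 = Kw2 = (128, 128)
The requested component of w3 is 128.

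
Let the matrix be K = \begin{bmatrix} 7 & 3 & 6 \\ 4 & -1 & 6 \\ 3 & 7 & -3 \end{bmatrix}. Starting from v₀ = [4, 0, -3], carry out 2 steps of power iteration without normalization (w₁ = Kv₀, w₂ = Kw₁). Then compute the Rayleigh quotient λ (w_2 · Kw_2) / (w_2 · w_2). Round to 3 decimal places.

w1 = Kv₀ = (10, -2, 21)
w2 = Kw1 = (190, 168, -47)
Kw2 = (1552, 310, 1887)
w2·Kw2 = 190·1552 + 168·310 + (-47)·1887 = 258271; w2·w2 = 190·190 + 168·168 + (-47)·(-47) = 66533
λ ≈ 258271/66533 = 3.882

λ ≈ 3.882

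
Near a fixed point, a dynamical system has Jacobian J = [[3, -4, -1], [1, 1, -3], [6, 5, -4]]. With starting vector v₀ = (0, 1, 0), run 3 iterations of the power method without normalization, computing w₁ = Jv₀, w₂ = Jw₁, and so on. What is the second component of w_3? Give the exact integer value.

78

w1 = Jv₀ = (-4, 1, 5)
w2 = Jw1 = (-21, -18, -39)
w3 = Jw2 = (48, 78, -60)
The requested component of w3 is 78.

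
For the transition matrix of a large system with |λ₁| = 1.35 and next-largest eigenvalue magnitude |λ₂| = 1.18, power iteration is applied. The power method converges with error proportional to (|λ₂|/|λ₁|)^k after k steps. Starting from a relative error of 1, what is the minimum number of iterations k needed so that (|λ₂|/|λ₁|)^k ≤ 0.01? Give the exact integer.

35

|λ₂/λ₁| = 1.18/1.35 = 0.87407
Need k ≥ ln(0.01) / ln(0.87407) = -4.6052 / -0.1346 ≈ 34.216
Smallest integer k satisfying the bound: 35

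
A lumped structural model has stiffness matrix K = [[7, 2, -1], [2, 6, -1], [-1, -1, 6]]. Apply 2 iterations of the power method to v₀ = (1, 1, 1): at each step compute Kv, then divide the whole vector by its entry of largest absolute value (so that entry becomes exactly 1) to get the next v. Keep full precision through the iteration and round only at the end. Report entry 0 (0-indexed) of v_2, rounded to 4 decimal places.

1.0000

Kv0 = (8.00000, 7.00000, 4.00000); divide by 8.00000 → v1 = (1.00000, 0.87500, 0.50000)
Kv1 = (8.25000, 6.75000, 1.12500); divide by 8.25000 → v2 = (1.00000, 0.81818, 0.13636)
Requested entry of v2: 66/66 = 1.0000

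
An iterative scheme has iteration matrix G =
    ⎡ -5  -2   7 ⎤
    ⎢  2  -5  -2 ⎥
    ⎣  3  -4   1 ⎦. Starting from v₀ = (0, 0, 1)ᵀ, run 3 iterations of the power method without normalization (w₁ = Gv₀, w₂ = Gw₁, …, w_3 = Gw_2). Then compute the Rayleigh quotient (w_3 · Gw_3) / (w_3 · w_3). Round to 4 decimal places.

w1 = Gv₀ = ((-5)·0 + (-2)·0 + 7·1; 2·0 + (-5)·0 + (-2)·1; 3·0 + (-4)·0 + 1·1) = (7, -2, 1)
w2 = Gw1 = ((-5)·7 + (-2)·(-2) + 7·1; 2·7 + (-5)·(-2) + (-2)·1; 3·7 + (-4)·(-2) + 1·1) = (-24, 22, 30)
w3 = Gw2 = (286, -218, -130)
Gw3 = (-1904, 1922, 1600)
w3·Gw3 = 286·(-1904) + (-218)·1922 + (-130)·1600 = -1171540; w3·w3 = 286·286 + (-218)·(-218) + (-130)·(-130) = 146220
λ ≈ -1171540/146220 = -8.0122

λ ≈ -8.0122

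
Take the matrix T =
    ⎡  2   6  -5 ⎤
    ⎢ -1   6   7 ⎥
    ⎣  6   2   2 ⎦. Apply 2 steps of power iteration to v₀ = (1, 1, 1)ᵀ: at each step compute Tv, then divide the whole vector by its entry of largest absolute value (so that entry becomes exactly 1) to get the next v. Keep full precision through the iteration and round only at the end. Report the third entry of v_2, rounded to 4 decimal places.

Tv0 = (3.00000, 12.00000, 10.00000); divide by 12.00000 → v1 = (0.25000, 1.00000, 0.83333)
Tv1 = (2.33333, 11.58333, 5.16667); divide by 11.58333 → v2 = (0.20144, 1.00000, 0.44604)
Requested entry of v2: 62/139 = 0.4460

0.4460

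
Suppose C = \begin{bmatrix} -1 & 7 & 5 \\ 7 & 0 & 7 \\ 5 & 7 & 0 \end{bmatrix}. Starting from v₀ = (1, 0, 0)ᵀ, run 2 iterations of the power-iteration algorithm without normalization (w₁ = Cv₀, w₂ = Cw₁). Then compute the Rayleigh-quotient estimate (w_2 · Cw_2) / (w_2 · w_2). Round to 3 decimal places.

8.870

w1 = Cv₀ = ((-1)·1 + 7·0 + 5·0; 7·1 + 0·0 + 7·0; 5·1 + 7·0 + 0·0) = (-1, 7, 5)
w2 = Cw1 = ((-1)·(-1) + 7·7 + 5·5; 7·(-1) + 0·7 + 7·5; 5·(-1) + 7·7 + 0·5) = (75, 28, 44)
Cw2 = (341, 833, 571)
w2·Cw2 = 75·341 + 28·833 + 44·571 = 74023; w2·w2 = 75·75 + 28·28 + 44·44 = 8345
λ ≈ 74023/8345 = 8.870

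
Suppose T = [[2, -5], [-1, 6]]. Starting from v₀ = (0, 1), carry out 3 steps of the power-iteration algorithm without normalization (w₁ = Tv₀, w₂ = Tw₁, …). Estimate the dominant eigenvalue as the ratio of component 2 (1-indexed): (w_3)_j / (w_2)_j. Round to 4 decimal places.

λ ≈ 6.9756

w1 = Tv₀ = (2·0 + (-5)·1; (-1)·0 + 6·1) = (-5, 6)
w2 = Tw1 = (2·(-5) + (-5)·6; (-1)·(-5) + 6·6) = (-40, 41)
w3 = Tw2 = (-285, 286)
Ratio at component: 286 / 41 = 6.9756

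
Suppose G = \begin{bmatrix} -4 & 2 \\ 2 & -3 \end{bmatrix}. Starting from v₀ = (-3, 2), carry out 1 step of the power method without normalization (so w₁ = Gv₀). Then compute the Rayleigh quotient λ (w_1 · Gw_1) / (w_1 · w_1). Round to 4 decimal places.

w1 = Gv₀ = ((-4)·(-3) + 2·2; 2·(-3) + (-3)·2) = (16, -12)
Gw1 = (-88, 68)
w1·Gw1 = 16·(-88) + (-12)·68 = -2224; w1·w1 = 16·16 + (-12)·(-12) = 400
λ ≈ -2224/400 = -5.5600

-5.5600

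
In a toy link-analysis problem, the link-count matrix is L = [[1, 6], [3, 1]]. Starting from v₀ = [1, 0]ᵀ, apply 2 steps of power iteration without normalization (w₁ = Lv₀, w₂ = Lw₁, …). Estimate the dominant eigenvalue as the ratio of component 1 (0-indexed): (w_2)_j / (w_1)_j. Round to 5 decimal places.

λ ≈ 2.00000

w1 = Lv₀ = (1·1 + 6·0; 3·1 + 1·0) = (1, 3)
w2 = Lw1 = (1·1 + 6·3; 3·1 + 1·3) = (19, 6)
Ratio at component: 6 / 3 = 2.00000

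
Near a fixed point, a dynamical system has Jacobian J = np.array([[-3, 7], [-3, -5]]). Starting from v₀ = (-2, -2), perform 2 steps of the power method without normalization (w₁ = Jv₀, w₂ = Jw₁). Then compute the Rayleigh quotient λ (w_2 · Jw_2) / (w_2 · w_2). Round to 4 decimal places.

λ ≈ -4.6982

w1 = Jv₀ = ((-3)·(-2) + 7·(-2); (-3)·(-2) + (-5)·(-2)) = (-8, 16)
w2 = Jw1 = ((-3)·(-8) + 7·16; (-3)·(-8) + (-5)·16) = (136, -56)
Jw2 = (-800, -128)
w2·Jw2 = 136·(-800) + (-56)·(-128) = -101632; w2·w2 = 136·136 + (-56)·(-56) = 21632
λ ≈ -101632/21632 = -4.6982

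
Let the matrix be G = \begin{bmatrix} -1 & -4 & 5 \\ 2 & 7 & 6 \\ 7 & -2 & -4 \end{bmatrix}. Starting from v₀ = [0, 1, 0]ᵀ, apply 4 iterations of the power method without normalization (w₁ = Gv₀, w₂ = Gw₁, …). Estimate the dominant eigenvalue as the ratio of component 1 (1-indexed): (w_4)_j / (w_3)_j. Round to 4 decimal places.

1.0794

w1 = Gv₀ = (-4, 7, -2)
w2 = Gw1 = (-34, 29, -34)
w3 = Gw2 = (-252, -69, -160)
w4 = Gw3 = (-272, -1947, -986)
Ratio at component: -272 / -252 = 1.0794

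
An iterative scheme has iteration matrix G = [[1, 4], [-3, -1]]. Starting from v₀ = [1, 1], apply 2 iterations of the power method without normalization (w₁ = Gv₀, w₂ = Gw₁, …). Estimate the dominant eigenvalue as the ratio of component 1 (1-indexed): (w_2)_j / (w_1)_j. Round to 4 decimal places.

λ ≈ -2.2000

w1 = Gv₀ = (5, -4)
w2 = Gw1 = (-11, -11)
Ratio at component: -11 / 5 = -2.2000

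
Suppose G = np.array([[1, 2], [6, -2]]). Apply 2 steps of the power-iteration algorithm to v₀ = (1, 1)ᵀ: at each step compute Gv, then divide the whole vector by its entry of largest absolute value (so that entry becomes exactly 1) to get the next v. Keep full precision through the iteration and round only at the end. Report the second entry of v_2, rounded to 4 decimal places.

Gv0 = (3.00000, 4.00000); divide by 4.00000 → v1 = (0.75000, 1.00000)
Gv1 = (2.75000, 2.50000); divide by 2.75000 → v2 = (1.00000, 0.90909)
Requested entry of v2: 10/11 = 0.9091

0.9091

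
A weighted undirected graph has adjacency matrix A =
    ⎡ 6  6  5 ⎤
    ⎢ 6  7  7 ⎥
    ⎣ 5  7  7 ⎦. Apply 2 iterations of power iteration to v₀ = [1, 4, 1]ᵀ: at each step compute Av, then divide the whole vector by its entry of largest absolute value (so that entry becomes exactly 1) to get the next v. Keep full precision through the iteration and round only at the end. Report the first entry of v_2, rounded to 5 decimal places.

Av0 = (35.000000, 41.000000, 40.000000); divide by 41.000000 → v1 = (0.853659, 1.000000, 0.975610)
Av1 = (16.000000, 18.951220, 18.097561); divide by 18.951220 → v2 = (0.844273, 1.000000, 0.954955)
Requested entry of v2: 656/777 = 0.84427

0.84427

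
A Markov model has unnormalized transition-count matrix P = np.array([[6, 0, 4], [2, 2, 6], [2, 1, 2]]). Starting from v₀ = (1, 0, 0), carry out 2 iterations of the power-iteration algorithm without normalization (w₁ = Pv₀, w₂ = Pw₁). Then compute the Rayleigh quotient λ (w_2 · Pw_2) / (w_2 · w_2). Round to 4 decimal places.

w1 = Pv₀ = (6·1 + 0·0 + 4·0; 2·1 + 2·0 + 6·0; 2·1 + 1·0 + 2·0) = (6, 2, 2)
w2 = Pw1 = (6·6 + 0·2 + 4·2; 2·6 + 2·2 + 6·2; 2·6 + 1·2 + 2·2) = (44, 28, 18)
Pw2 = (336, 252, 152)
w2·Pw2 = 44·336 + 28·252 + 18·152 = 24576; w2·w2 = 44·44 + 28·28 + 18·18 = 3044
λ ≈ 24576/3044 = 8.0736

8.0736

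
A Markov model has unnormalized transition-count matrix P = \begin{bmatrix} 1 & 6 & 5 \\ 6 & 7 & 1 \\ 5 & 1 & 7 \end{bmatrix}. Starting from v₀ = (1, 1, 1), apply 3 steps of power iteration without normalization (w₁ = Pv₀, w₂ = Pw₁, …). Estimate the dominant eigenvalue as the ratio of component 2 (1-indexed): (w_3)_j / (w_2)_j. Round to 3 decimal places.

w1 = Pv₀ = (1·1 + 6·1 + 5·1; 6·1 + 7·1 + 1·1; 5·1 + 1·1 + 7·1) = (12, 14, 13)
w2 = Pw1 = (1·12 + 6·14 + 5·13; 6·12 + 7·14 + 1·13; 5·12 + 1·14 + 7·13) = (161, 183, 165)
w3 = Pw2 = (2084, 2412, 2143)
Ratio at component: 2412 / 183 = 13.180

λ ≈ 13.180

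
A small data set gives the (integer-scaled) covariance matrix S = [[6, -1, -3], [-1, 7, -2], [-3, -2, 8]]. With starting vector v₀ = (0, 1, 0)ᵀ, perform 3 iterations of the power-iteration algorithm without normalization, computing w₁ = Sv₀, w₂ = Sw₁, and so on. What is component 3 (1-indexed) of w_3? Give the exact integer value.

w1 = Sv₀ = (6·0 + (-1)·1 + (-3)·0; (-1)·0 + 7·1 + (-2)·0; (-3)·0 + (-2)·1 + 8·0) = (-1, 7, -2)
w2 = Sw1 = (6·(-1) + (-1)·7 + (-3)·(-2); (-1)·(-1) + 7·7 + (-2)·(-2); (-3)·(-1) + (-2)·7 + 8·(-2)) = (-7, 54, -27)
w3 = Sw2 = (-15, 439, -303)
The requested component of w3 is -303.

-303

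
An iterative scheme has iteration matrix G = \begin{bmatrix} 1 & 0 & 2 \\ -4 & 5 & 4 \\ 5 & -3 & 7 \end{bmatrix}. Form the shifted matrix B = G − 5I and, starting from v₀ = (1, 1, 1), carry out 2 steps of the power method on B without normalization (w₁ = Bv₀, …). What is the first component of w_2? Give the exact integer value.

16

B = G − 5I has rows (-4, 0, 2); (-4, 0, 4); (5, -3, 2)
w1 = Bv₀ = ((-4)·1 + 0·1 + 2·1; (-4)·1 + 0·1 + 4·1; 5·1 + (-3)·1 + 2·1) = (-2, 0, 4)
w2 = Bw1 = ((-4)·(-2) + 0·0 + 2·4; (-4)·(-2) + 0·0 + 4·4; 5·(-2) + (-3)·0 + 2·4) = (16, 24, -2)
Requested component of w2: 16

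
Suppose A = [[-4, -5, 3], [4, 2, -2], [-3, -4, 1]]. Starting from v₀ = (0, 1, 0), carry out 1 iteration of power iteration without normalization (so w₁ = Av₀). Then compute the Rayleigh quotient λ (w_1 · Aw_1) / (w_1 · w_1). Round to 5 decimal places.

w1 = Av₀ = ((-4)·0 + (-5)·1 + 3·0; 4·0 + 2·1 + (-2)·0; (-3)·0 + (-4)·1 + 1·0) = (-5, 2, -4)
Aw1 = (-2, -8, 3)
w1·Aw1 = (-5)·(-2) + 2·(-8) + (-4)·3 = -18; w1·w1 = (-5)·(-5) + 2·2 + (-4)·(-4) = 45
λ ≈ -18/45 = -0.40000

-0.40000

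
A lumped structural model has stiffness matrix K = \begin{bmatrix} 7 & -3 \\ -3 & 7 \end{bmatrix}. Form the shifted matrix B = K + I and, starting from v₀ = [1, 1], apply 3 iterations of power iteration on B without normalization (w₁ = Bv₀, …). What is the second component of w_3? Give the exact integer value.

B = K + I has rows (8, -3); (-3, 8)
w1 = Bv₀ = (8·1 + (-3)·1; (-3)·1 + 8·1) = (5, 5)
w2 = Bw1 = (8·5 + (-3)·5; (-3)·5 + 8·5) = (25, 25)
w3 = Bw2 = (125, 125)
Requested component of w3: 125

125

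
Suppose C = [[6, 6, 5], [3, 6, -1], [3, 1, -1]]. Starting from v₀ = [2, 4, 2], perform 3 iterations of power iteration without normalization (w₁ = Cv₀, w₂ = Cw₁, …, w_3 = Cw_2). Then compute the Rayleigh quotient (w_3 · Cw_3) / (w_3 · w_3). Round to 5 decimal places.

λ ≈ 10.85053

w1 = Cv₀ = (46, 28, 8)
w2 = Cw1 = (484, 298, 158)
w3 = Cw2 = (5482, 3082, 1592)
Cw3 = (59344, 33346, 17936)
w3·Cw3 = 5482·59344 + 3082·33346 + 1592·17936 = 456650292; w3·w3 = 5482·5482 + 3082·3082 + 1592·1592 = 42085512
λ ≈ 456650292/42085512 = 10.85053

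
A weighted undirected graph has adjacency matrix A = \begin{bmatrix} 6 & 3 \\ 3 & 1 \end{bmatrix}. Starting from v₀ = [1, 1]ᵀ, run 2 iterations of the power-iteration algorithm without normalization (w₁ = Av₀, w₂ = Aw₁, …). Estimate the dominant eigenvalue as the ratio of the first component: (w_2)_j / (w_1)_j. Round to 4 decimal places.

λ ≈ 7.3333

w1 = Av₀ = (6·1 + 3·1; 3·1 + 1·1) = (9, 4)
w2 = Aw1 = (6·9 + 3·4; 3·9 + 1·4) = (66, 31)
Ratio at component: 66 / 9 = 7.3333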